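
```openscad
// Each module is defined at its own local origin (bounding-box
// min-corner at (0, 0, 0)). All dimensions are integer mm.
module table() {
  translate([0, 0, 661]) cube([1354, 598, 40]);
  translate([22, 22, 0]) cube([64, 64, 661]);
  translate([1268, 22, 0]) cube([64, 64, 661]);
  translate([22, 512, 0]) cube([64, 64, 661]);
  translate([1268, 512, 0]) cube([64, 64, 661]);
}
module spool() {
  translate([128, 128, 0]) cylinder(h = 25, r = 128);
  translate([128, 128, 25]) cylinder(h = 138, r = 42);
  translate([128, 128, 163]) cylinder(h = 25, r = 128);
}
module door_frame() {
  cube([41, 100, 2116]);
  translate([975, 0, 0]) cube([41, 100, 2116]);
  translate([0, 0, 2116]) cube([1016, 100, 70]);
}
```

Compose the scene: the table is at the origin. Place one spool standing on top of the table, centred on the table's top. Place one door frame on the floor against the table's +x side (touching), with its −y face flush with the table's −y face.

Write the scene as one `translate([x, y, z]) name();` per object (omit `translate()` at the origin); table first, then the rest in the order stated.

table();
translate([549, 171, 701]) spool();
translate([1354, 0, 0]) door_frame();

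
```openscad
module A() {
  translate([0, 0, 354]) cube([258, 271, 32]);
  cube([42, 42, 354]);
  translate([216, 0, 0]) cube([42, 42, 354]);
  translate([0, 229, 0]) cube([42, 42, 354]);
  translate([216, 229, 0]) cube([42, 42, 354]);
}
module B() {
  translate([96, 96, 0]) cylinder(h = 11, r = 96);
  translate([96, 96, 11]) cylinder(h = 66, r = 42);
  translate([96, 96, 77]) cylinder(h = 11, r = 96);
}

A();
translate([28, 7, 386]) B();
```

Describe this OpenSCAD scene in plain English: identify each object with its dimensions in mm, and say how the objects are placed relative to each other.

A is a four-legged stool. The seat is 258×271 mm, 32 mm thick, top at z = 386 mm. It stands on four square legs, each 42×42 mm in cross-section, from z = 0 to the seat underside, each flush with a corner of the seat.

B is a spool: two coaxial disc flanges of radius 96 mm and thickness 11 mm, joined by a core cylinder of radius 42 mm and height 66 mm. The lower flange rests on z = 0 and the three cylinders share a vertical axis.

The spool is on top of the stool.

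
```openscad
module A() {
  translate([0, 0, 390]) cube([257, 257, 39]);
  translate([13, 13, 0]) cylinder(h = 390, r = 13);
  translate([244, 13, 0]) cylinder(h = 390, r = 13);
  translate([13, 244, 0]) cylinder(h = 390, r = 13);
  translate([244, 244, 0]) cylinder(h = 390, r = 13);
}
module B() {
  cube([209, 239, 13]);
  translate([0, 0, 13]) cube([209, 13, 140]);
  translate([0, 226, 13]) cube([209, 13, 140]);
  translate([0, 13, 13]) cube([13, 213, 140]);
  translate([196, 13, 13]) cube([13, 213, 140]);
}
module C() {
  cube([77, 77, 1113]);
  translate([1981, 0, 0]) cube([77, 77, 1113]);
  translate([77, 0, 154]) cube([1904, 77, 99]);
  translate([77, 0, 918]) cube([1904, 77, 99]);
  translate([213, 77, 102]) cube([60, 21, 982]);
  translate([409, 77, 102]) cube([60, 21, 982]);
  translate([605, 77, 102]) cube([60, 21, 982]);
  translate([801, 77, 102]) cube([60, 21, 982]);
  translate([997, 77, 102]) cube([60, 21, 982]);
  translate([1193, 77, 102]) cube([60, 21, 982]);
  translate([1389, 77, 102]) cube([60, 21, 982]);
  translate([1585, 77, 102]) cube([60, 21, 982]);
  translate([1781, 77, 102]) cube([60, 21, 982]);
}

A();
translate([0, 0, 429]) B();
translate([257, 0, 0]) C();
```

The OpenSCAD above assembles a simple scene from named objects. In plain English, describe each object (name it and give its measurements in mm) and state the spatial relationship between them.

A is a four-legged stool. The seat is a 257×257×39 mm slab whose top surface is at z = 429 mm; four round legs, each 26 mm in diameter, run from the floor (z = 0) to the underside of the seat, each leg's axis is inset half a diameter from the nearest pair of seat edges (so the leg's bounding box is flush with the corner).

B is an open-topped rectangular box: outside dimensions 209×239×153 mm, with a uniform wall and base thickness of 13 mm. The base is a full 209×239 slab on the floor; four walls sit on top of the base. The front and back walls (the −y and +y sides) span the full width; the two side walls fit between them.

C is a fence section. Two 77×77 mm posts, 1113 mm tall, stand on the floor with a clear span of 1904 mm between their inner faces. Two horizontal rails of 77×99 mm section span the gap between the posts with their undersides at z = 154 mm and z = 918 mm, flush with the posts' −y face. 9 pickets, each 60 mm wide, 21 mm thick and 982 mm tall, are fixed to the +y face of the rails with their bottoms at z = 102 mm, evenly spaced across the span with equal gaps (rounded down to the nearest mm) at the −x end and between each pair — any rounding remainder accumulates at the +x end.

The open box is on top of the stool. The fence section is against the stool's +x side, with their −y faces flush.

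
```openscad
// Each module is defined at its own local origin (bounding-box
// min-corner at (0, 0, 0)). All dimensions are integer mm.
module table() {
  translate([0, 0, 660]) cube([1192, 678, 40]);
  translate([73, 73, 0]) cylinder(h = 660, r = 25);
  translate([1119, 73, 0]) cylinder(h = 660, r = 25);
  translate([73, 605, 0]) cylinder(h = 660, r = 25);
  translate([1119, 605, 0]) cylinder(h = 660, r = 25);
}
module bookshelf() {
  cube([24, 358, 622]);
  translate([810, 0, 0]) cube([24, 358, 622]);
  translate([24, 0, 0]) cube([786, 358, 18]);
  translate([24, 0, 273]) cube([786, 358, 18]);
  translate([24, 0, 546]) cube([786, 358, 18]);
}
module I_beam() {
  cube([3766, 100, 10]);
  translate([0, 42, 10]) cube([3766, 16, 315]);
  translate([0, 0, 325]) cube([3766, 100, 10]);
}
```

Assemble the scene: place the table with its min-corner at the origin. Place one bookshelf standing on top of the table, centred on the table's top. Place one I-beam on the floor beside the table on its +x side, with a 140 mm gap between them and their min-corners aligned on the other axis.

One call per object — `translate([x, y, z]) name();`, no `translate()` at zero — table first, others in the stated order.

table();
translate([179, 160, 700]) bookshelf();
translate([1332, 0, 0]) I_beam();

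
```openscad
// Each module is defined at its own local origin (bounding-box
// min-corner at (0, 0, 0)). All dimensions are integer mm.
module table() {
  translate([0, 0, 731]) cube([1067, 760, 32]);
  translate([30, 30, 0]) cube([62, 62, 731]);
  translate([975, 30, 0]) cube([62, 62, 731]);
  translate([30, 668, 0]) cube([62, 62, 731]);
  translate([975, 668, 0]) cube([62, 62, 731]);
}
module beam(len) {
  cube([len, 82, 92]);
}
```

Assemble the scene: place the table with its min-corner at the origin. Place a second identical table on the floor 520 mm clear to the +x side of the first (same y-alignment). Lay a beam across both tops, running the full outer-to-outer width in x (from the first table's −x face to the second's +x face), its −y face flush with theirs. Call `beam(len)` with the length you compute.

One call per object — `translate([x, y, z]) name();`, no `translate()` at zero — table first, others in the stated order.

table();
translate([1587, 0, 0]) table();
translate([0, 0, 763]) beam(2654);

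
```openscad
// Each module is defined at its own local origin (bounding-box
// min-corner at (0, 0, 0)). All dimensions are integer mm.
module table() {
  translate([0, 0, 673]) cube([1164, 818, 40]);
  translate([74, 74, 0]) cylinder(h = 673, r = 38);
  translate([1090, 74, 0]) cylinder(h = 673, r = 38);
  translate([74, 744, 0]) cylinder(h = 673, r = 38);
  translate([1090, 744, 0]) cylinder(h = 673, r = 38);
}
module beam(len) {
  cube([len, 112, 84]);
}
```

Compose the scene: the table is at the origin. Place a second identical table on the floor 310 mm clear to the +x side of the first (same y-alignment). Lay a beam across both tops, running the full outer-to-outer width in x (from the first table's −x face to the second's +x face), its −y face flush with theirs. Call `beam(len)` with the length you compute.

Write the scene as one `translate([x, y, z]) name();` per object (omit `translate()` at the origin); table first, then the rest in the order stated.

table();
translate([1474, 0, 0]) table();
translate([0, 0, 713]) beam(2638);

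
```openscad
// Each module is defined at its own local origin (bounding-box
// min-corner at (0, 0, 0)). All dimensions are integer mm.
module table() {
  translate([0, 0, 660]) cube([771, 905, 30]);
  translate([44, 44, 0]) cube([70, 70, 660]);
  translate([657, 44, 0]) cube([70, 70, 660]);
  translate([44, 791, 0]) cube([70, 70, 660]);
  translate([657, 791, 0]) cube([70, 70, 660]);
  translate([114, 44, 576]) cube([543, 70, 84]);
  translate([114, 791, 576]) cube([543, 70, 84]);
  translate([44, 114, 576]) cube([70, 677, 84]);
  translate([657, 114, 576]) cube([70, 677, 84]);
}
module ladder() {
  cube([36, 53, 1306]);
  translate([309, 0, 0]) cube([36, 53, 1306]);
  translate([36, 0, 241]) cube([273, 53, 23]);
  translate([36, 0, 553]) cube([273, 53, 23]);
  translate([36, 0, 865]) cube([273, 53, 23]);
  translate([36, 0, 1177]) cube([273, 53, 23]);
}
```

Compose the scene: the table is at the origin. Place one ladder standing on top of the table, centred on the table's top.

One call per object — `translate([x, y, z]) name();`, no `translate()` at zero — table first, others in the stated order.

table();
translate([213, 426, 690]) ladder();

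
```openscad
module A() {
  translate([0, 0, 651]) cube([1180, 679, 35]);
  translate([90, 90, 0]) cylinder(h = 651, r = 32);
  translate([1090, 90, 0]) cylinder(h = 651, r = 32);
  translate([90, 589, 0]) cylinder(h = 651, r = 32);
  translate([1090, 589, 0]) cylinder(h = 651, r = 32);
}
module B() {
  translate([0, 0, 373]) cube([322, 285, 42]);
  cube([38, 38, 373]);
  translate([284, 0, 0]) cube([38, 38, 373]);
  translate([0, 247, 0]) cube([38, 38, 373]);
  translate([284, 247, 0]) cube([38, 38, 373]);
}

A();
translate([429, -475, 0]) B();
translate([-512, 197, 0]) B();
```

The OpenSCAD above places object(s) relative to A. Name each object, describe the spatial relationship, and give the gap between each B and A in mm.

Each stool's nearest face is 190 mm from the table's bounding box.

A is a table. B is a stool. Two stools sit around the table at the −y, −x sides. The gap between each stool and the table is 190 mm.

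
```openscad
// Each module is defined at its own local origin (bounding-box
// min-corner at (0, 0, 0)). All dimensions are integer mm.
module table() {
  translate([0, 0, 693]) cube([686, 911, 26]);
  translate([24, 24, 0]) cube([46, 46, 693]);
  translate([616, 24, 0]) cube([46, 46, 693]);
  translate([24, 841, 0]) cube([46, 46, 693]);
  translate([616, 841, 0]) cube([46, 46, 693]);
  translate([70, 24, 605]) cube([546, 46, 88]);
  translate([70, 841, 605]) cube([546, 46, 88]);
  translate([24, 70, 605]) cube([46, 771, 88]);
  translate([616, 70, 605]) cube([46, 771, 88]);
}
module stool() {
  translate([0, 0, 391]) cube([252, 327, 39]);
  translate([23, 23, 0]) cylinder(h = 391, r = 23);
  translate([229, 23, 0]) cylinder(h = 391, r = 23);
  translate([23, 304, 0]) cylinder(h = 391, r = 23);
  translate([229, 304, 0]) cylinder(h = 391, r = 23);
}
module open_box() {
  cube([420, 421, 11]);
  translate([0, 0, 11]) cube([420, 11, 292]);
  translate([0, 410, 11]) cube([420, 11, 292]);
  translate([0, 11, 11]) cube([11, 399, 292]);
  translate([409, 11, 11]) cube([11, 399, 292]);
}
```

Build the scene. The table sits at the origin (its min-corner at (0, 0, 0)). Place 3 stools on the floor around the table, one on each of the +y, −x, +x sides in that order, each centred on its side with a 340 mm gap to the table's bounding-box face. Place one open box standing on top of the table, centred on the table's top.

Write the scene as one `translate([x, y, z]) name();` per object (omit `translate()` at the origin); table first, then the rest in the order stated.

table();
translate([217, 1251, 0]) stool();
translate([-592, 292, 0]) stool();
translate([1026, 292, 0]) stool();
translate([133, 245, 719]) open_box();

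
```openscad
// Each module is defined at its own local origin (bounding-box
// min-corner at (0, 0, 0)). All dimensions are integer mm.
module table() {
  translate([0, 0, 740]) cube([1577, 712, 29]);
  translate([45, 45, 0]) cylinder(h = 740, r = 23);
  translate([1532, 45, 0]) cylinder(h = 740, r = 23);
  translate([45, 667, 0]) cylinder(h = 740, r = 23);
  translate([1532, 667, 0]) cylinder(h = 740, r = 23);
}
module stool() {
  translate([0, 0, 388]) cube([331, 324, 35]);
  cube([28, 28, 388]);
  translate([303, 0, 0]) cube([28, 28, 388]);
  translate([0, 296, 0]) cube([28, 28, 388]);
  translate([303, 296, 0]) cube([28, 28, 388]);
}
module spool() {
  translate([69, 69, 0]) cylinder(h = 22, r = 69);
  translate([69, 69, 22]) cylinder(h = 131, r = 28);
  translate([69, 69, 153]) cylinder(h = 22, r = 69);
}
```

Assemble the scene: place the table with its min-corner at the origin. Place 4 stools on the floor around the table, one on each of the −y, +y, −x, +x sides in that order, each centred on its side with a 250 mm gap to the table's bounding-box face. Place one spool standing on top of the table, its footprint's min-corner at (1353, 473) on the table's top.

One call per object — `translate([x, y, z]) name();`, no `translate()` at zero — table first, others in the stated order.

table();
translate([623, -574, 0]) stool();
translate([623, 962, 0]) stool();
translate([-581, 194, 0]) stool();
translate([1827, 194, 0]) stool();
translate([1353, 473, 769]) spool();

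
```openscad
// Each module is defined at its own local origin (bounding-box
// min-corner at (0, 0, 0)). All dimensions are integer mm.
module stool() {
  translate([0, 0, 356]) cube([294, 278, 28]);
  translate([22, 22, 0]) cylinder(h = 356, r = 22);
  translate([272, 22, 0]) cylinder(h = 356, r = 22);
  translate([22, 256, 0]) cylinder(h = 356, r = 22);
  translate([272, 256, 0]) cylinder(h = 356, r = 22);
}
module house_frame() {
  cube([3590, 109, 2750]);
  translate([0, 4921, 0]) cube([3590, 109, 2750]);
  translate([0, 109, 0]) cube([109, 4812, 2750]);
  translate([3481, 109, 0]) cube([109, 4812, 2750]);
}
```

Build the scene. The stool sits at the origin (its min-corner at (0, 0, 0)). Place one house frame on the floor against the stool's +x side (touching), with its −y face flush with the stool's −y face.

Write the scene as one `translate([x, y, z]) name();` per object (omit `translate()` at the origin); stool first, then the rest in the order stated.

stool();
translate([294, 0, 0]) house_frame();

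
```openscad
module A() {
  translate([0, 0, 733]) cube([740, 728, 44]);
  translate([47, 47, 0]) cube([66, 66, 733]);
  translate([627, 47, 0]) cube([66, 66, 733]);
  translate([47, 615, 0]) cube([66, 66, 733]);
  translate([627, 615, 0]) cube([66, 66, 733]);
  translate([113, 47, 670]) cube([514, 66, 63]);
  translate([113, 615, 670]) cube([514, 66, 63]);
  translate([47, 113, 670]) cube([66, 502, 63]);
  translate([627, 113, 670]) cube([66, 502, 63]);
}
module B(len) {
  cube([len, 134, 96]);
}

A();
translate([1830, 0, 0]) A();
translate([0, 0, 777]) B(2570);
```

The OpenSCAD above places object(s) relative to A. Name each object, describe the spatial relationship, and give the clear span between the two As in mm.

A is a table. B is a beam. A beam spans the tops of two tables. The clear span between the two tables is 1090 mm.

Second table starts at x = 1830; first ends at x = 740; clear span = 1830 − 740 = 1090 mm.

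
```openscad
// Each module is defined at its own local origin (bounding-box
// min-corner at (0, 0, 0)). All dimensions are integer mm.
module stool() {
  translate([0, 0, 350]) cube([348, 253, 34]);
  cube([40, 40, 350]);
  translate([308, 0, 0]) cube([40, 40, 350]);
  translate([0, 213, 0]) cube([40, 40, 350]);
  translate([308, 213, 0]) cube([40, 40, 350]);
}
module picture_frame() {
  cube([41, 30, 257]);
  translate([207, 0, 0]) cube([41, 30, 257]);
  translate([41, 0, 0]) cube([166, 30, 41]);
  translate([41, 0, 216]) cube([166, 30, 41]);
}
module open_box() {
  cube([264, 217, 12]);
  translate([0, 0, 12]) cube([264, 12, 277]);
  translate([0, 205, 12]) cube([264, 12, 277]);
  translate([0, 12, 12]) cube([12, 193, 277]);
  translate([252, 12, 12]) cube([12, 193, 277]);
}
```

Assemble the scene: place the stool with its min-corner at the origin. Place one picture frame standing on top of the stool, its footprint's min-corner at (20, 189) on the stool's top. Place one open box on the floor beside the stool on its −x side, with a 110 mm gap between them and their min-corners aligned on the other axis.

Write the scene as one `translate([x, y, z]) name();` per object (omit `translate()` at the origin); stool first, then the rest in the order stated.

stool();
translate([20, 189, 384]) picture_frame();
translate([-374, 0, 0]) open_box();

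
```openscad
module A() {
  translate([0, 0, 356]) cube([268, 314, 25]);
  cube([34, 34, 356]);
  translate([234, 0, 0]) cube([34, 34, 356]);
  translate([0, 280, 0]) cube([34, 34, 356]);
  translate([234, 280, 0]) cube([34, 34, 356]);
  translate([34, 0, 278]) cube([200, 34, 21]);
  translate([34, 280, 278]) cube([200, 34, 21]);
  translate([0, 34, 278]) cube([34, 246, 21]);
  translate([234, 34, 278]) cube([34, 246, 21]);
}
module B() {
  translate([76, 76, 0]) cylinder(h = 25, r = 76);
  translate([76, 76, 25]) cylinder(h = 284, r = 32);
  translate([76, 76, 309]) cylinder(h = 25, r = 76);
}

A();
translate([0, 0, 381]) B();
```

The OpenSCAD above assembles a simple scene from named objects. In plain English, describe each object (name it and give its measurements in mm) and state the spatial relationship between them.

A is a four-legged stool. The seat is 268×314 mm, 25 mm thick, top at z = 381 mm. It stands on four square legs, each 34×34 mm in cross-section, from z = 0 to the seat underside, each flush with a corner of the seat. Four stretchers, 34 mm wide and 21 mm tall, connect adjacent legs with their undersides at z = 278 mm, each running between the inner faces of the legs it joins and aligned with the legs' outer faces on the other axis.

B is a spool: two coaxial disc flanges of radius 76 mm and thickness 25 mm, joined by a core cylinder of radius 32 mm and height 284 mm. The lower flange rests on z = 0 and the three cylinders share a vertical axis.

The spool is on top of the stool.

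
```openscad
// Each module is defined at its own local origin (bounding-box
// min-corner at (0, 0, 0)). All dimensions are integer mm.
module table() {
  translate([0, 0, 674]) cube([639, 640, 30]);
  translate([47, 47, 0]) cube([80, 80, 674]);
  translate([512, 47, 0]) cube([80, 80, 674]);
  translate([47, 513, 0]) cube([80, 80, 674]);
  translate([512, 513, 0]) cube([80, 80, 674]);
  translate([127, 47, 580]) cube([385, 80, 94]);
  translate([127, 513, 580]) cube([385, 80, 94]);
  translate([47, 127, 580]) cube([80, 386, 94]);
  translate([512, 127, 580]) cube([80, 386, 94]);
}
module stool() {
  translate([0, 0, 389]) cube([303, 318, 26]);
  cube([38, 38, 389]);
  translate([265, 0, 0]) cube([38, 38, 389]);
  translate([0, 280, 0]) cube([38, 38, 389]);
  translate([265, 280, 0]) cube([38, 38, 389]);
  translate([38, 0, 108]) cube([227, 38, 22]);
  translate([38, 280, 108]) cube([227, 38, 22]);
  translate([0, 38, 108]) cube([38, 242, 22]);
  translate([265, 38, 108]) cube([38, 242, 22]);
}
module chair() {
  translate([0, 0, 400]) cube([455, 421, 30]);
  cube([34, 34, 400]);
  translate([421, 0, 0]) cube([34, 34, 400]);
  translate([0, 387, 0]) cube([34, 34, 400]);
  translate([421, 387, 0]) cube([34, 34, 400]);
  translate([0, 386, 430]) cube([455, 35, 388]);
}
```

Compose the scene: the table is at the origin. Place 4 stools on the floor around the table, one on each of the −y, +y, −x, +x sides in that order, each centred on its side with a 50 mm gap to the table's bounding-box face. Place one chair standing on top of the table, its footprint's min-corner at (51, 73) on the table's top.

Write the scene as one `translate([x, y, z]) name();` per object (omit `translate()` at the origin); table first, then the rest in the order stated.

table();
translate([168, -368, 0]) stool();
translate([168, 690, 0]) stool();
translate([-353, 161, 0]) stool();
translate([689, 161, 0]) stool();
translate([51, 73, 704]) chair();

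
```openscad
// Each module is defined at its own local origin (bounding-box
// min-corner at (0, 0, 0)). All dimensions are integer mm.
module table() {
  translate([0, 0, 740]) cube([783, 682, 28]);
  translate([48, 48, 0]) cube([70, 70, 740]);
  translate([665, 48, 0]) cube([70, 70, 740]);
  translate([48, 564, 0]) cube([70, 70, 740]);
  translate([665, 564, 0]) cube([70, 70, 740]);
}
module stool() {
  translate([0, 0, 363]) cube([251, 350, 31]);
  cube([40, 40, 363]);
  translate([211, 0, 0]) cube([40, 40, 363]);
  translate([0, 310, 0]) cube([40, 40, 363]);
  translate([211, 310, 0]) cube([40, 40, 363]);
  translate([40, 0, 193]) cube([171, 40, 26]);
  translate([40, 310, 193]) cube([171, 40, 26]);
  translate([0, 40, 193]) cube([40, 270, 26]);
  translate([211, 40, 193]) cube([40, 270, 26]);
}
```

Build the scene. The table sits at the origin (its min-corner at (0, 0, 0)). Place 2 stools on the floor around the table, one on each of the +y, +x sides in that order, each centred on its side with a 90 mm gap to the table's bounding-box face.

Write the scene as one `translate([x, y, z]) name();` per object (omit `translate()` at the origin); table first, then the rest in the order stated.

table();
translate([266, 772, 0]) stool();
translate([873, 166, 0]) stool();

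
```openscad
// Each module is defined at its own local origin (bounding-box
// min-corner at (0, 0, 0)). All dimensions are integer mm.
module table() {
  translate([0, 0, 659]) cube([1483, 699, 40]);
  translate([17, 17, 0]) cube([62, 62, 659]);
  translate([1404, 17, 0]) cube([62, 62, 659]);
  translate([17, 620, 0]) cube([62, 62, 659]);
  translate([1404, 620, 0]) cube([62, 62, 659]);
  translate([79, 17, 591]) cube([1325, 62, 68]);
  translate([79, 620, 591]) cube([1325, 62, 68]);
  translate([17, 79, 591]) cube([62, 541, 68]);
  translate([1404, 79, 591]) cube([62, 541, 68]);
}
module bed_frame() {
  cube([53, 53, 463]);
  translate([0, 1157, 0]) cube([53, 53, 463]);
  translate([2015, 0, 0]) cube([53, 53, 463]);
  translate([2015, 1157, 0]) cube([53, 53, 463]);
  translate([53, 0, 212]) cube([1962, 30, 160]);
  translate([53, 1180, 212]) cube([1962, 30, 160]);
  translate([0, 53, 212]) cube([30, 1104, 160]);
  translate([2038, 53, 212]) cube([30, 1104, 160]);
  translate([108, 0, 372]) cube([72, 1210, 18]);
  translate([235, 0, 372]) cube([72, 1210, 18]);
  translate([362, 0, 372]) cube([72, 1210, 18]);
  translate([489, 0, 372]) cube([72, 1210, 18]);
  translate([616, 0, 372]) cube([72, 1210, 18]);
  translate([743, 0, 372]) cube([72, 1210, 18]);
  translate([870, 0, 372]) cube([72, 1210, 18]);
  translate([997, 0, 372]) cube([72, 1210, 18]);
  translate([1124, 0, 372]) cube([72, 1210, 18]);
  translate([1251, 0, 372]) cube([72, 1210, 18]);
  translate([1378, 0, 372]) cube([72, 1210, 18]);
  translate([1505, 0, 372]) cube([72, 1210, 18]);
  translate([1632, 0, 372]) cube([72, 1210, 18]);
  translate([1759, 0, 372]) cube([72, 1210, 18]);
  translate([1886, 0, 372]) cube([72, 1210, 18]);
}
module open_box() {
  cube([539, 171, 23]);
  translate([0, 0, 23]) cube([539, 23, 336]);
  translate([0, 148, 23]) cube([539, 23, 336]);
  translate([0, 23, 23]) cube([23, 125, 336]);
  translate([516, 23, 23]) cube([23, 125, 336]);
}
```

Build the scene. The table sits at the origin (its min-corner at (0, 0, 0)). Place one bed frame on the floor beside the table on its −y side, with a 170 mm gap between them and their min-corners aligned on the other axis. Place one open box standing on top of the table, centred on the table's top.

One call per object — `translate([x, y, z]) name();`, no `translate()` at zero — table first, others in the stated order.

table();
translate([0, -1380, 0]) bed_frame();
translate([472, 264, 699]) open_box();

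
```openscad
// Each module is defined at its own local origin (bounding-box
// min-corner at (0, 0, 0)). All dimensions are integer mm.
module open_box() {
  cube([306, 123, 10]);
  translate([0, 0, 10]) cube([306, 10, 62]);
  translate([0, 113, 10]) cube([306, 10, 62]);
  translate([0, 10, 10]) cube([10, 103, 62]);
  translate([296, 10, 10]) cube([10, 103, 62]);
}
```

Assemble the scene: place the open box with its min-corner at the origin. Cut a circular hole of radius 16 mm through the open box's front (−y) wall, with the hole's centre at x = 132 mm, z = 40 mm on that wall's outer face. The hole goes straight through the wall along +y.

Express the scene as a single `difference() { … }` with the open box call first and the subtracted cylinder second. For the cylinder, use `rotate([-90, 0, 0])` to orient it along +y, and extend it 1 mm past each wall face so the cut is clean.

difference() {
  open_box();
  translate([132, -1, 40]) rotate([-90, 0, 0]) cylinder(h = 12, r = 16);
}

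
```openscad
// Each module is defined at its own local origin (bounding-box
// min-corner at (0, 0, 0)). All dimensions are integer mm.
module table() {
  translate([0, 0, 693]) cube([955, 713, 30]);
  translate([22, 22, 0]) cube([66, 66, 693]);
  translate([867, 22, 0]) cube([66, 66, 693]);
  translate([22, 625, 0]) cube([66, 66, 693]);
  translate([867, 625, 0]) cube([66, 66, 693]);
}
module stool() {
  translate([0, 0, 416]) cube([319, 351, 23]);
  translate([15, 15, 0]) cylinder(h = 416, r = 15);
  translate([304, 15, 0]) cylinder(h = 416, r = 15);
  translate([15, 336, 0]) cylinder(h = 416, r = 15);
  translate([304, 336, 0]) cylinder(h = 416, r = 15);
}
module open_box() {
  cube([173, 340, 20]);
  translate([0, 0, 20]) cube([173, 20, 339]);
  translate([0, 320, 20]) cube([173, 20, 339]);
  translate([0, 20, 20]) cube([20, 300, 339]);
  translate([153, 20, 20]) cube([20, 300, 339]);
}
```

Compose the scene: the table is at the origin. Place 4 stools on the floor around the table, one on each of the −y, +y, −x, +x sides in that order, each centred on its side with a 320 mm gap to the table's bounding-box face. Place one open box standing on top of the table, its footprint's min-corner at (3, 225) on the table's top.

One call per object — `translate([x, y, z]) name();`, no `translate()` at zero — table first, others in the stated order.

table();
translate([318, -671, 0]) stool();
translate([318, 1033, 0]) stool();
translate([-639, 181, 0]) stool();
translate([1275, 181, 0]) stool();
translate([3, 225, 723]) open_box();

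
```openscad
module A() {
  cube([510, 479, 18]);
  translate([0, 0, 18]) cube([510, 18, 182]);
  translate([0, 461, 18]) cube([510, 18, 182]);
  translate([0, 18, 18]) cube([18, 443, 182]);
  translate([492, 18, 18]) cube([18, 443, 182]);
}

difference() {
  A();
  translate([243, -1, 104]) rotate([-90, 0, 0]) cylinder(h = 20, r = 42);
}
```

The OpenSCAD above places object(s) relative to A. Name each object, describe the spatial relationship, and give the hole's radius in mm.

A is an open box. The open box has a circular hole through its front wall. The hole's radius is 42 mm.

The subtracted cylinder has r = 42 mm.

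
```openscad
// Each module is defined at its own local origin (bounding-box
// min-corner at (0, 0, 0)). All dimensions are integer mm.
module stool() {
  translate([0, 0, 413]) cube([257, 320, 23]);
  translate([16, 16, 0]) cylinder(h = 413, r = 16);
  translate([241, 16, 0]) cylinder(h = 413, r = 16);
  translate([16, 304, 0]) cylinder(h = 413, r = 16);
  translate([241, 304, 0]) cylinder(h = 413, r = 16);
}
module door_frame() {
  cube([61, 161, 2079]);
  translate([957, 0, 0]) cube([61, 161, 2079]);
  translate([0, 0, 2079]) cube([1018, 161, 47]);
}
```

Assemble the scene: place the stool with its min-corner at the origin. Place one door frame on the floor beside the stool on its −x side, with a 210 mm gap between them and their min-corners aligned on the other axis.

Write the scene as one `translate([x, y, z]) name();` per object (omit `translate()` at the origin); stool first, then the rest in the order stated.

stool();
translate([-1228, 0, 0]) door_frame();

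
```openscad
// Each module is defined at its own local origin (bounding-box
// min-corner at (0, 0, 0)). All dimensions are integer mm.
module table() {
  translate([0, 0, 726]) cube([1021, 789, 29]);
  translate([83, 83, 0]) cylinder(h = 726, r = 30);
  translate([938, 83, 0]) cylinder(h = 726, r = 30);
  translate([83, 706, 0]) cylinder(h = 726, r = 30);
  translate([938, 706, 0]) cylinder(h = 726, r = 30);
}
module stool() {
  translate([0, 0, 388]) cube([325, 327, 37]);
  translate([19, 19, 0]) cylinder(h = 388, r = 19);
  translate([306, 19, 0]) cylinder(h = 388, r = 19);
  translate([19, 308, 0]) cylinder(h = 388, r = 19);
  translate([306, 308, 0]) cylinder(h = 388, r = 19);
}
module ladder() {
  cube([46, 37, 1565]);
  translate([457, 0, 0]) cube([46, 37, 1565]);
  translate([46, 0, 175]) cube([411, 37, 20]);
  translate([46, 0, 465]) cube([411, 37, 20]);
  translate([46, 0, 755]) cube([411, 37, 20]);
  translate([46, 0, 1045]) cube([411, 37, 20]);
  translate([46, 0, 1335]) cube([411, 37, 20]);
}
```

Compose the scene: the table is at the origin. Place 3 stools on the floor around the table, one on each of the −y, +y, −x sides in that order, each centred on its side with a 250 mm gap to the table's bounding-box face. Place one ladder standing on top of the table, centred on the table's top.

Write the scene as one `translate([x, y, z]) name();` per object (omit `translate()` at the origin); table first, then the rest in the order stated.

table();
translate([348, -577, 0]) stool();
translate([348, 1039, 0]) stool();
translate([-575, 231, 0]) stool();
translate([259, 376, 755]) ladder();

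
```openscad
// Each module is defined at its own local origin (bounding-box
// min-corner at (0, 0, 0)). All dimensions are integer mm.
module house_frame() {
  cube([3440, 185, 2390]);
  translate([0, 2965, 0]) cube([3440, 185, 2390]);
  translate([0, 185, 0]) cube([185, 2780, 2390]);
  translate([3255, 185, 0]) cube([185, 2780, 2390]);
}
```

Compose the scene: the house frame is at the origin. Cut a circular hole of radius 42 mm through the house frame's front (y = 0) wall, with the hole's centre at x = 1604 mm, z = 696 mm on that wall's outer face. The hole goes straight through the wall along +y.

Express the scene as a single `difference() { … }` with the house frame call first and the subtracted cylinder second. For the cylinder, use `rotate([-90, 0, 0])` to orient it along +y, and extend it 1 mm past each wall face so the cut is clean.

difference() {
  house_frame();
  translate([1604, -1, 696]) rotate([-90, 0, 0]) cylinder(h = 187, r = 42);
}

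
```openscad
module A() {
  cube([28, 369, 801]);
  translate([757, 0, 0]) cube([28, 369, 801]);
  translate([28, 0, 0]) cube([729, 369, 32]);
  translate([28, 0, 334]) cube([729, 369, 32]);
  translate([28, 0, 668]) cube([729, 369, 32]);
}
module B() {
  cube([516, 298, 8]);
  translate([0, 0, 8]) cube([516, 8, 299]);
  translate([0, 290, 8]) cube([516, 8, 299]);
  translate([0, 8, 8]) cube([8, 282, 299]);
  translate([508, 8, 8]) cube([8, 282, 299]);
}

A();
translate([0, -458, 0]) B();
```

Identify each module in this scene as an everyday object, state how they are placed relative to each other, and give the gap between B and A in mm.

The open box's nearest face is 160 mm from the bookshelf's −y face.

A is a bookshelf. B is an open box. The open box is on the floor beside the bookshelf on its −y side. The gap between the open box and the bookshelf is 160 mm.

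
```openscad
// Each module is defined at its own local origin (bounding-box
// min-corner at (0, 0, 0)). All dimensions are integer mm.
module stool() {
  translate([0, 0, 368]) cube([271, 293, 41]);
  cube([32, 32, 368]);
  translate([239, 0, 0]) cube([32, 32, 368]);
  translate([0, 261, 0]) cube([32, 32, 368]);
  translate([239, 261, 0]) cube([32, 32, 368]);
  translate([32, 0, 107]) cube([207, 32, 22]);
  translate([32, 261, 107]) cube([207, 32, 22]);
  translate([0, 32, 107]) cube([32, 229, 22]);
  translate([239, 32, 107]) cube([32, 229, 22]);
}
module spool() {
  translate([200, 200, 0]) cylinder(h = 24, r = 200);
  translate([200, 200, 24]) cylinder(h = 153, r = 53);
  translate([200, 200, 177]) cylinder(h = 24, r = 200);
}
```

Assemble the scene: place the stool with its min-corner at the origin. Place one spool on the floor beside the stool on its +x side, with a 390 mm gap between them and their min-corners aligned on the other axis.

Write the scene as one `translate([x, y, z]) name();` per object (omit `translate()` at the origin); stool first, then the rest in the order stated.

stool();
translate([661, 0, 0]) spool();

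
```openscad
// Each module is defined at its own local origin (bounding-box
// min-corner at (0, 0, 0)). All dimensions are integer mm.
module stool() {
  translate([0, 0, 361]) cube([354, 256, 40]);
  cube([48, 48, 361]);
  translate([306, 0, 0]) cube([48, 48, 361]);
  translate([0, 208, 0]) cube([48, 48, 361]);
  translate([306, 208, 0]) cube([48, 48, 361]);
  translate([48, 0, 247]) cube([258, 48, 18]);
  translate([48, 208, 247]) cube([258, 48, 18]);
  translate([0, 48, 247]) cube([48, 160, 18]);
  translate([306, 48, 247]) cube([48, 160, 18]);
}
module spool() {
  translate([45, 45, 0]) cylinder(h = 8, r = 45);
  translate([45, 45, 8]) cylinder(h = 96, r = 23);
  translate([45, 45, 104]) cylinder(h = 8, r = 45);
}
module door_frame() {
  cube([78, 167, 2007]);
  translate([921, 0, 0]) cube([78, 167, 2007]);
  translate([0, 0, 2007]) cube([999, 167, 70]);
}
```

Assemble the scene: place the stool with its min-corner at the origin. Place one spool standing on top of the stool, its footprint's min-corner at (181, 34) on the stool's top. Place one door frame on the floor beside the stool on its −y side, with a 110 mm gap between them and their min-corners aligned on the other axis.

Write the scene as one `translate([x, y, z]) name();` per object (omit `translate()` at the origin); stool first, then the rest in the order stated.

stool();
translate([181, 34, 401]) spool();
translate([0, -277, 0]) door_frame();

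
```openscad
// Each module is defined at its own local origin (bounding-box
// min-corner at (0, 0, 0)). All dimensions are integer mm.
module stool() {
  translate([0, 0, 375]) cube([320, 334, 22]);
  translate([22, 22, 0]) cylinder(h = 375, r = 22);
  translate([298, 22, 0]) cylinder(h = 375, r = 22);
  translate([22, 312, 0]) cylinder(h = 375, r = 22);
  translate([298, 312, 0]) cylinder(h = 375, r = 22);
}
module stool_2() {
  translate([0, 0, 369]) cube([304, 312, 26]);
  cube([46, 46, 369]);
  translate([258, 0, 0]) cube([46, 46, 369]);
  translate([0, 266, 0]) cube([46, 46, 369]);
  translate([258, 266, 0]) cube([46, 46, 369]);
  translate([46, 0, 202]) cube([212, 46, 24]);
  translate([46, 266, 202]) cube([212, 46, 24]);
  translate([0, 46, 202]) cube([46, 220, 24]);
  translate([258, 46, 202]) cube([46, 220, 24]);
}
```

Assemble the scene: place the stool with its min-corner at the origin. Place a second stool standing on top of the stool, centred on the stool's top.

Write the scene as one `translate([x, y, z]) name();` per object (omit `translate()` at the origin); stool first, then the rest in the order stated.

stool();
translate([8, 11, 397]) stool_2();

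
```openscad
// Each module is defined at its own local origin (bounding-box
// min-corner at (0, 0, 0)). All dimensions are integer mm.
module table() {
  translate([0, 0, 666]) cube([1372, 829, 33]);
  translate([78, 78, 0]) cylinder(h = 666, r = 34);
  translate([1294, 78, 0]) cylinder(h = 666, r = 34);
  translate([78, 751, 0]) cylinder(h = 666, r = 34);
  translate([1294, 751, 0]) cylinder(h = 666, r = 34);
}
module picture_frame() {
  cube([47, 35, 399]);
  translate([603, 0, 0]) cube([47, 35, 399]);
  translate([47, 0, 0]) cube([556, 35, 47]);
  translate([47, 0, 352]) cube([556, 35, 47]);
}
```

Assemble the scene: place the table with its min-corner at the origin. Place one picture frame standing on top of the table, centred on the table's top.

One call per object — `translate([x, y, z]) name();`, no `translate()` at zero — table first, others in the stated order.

table();
translate([361, 397, 699]) picture_frame();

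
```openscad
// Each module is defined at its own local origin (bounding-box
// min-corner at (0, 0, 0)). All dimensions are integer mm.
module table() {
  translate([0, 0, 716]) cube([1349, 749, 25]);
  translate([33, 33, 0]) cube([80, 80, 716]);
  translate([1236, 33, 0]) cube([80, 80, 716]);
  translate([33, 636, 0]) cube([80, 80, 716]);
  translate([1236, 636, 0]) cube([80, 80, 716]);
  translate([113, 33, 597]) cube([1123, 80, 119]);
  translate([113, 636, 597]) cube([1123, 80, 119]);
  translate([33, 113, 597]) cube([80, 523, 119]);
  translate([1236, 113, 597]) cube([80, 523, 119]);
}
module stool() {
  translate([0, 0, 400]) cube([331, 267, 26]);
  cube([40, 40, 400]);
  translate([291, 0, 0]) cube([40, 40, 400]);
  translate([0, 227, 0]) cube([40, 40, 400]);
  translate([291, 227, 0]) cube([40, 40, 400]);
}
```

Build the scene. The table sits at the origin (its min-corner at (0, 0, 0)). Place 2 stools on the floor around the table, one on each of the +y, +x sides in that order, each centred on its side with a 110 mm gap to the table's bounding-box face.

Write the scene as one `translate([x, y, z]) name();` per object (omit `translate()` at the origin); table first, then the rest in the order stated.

table();
translate([509, 859, 0]) stool();
translate([1459, 241, 0]) stool();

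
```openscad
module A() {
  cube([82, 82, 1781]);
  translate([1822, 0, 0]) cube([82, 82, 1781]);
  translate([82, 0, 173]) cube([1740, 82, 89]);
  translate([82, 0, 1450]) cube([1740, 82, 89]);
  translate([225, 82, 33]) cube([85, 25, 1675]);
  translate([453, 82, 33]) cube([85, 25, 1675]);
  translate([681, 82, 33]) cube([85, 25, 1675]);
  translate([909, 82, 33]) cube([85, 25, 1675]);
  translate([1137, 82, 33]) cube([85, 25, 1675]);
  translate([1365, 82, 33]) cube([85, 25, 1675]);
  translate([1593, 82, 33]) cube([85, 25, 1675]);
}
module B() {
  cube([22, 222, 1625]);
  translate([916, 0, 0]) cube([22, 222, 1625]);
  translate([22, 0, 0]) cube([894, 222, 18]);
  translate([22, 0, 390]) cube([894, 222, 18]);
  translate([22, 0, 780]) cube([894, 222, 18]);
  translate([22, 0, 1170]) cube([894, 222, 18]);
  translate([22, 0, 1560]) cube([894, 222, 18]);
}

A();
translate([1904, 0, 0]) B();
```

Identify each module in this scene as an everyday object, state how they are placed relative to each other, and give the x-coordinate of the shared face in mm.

The fence section's +x face and the bookshelf's −x face are both at x = 1904 mm.

A is a fence section. B is a bookshelf. The bookshelf is against the fence section's +x side, with their −y faces flush. The x-coordinate of the shared face is 1904 mm.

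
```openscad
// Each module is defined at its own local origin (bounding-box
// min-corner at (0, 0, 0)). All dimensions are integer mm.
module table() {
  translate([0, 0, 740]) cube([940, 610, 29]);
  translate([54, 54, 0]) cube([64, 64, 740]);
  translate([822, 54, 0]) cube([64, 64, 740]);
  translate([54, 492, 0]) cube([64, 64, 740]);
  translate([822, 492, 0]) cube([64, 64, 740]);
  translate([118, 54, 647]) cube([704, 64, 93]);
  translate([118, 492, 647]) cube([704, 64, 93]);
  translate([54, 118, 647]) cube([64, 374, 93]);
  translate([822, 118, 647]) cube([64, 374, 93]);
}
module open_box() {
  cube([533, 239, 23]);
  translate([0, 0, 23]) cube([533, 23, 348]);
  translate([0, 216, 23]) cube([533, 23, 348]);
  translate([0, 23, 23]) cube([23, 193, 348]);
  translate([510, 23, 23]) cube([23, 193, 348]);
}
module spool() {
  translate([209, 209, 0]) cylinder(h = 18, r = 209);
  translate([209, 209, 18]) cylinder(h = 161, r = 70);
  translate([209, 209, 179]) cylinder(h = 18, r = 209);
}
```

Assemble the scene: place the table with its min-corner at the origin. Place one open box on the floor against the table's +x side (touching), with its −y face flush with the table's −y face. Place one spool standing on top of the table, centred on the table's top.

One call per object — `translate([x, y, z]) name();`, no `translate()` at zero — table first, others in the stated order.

table();
translate([940, 0, 0]) open_box();
translate([261, 96, 769]) spool();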